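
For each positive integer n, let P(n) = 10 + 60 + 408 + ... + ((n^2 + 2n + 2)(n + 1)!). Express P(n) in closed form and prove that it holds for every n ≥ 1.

We claim P(n) = (n + 1)(n + 2)! - 2 for all n ≥ 1.
Base step (n = 1): P(1) = 10, and the closed form gives 10. They agree.
Inductive step: assume the claim holds for n = j, so P(j) = (j + 1)(j + 2)! - 2.
Then P(j+1) = P(j) + ((j^2 + 4j + 5)(j + 2)!) = ((j + 1)(j + 2)! - 2) + ((j^2 + 4j + 5)(j + 2)!).
Simplifying, P(j+1) = ((j+1) + 1)((j+1) + 2)! - 2,
which is the closed form with n = j+1.
This completes the induction.

P(n) = (n + 1)(n + 2)! - 2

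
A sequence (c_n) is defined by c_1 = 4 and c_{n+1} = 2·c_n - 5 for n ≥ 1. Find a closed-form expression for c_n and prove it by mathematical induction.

c_n = -2^(n - 1) + 5

Computing the first terms: c_1 = 4, c_2 = 3, c_3 = 1. This suggests c_n = -2^(n - 1) + 5.
When n = 1: the formula gives 4 = 4 = c_1.
Suppose the result is true for n = j, so c_j = -2^(j - 1) + 5.
Then c_{j+1} = 2·c_j - 5 = 2·(-2^(j - 1) + 5) - 5 = -2^j + 5 = -2^((j+1) - 1) + 5,
which is the claimed formula at n = j+1.
Hence, by induction on n, the claim holds for every n ≥ 1.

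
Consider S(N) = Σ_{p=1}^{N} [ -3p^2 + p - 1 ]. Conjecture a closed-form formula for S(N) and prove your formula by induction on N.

S(N) = -N(N^2 + N + 1)

We claim S(N) = -N(N^2 + N + 1) for all N ≥ 1.
For the base case N = 1: S(1) = -3, and the closed form gives -3. They agree.
Suppose the result is true for N = p, so S(p) = p(-p^2 - p - 1).
Then S(p+1) = S(p) + (p - 3(p + 1)^2) = (p(-p^2 - p - 1)) + (p - 3(p + 1)^2).
Simplifying, S(p+1) = -(p + 1)(p^2 + 3p + 3) = -(p+1)((p+1)^2 + (p+1) + 1),
which is the closed form with N = p+1.
By induction, the statement is established for all N ≥ 1.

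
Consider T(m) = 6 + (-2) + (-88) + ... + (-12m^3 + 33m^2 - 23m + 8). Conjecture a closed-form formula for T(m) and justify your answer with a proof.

We claim T(m) = -m(3m^3 - 5m^2 - 2m - 2) for all m ≥ 1.
When m = 1: T(1) = 6, and the closed form gives 6. They agree.
Inductive step: assume the claim holds for m = p, so T(p) = p(-3p^3 + 5p^2 + 2p + 2).
Then T(p+1) = T(p) + (-12p^3 - 3p^2 + 7p + 6) = (p(-3p^3 + 5p^2 + 2p + 2)) + (-12p^3 - 3p^2 + 7p + 6).
Simplifying, T(p+1) = -(p + 1)(3p^3 + 4p^2 - 3p - 6) = -(p+1)(3(p+1)^3 - 5(p+1)^2 - 2(p+1) - 2),
which is the closed form with m = p+1.
By the principle of mathematical induction, the result holds for all m ≥ 1.

T(m) = -m(3m^3 - 5m^2 - 2m - 2)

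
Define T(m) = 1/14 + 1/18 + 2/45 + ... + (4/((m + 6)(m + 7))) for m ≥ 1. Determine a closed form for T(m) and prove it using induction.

We claim T(m) = 4m/(7(m + 7)) for all m ≥ 1.
For the base case m = 1: T(1) = 1/14, and the closed form gives 1/14. They agree.
Inductive step: assume the claim holds for m = p, so T(p) = 4p/(7(p + 7)).
Then T(p+1) = T(p) + (4/((p + 7)(p + 8))) = (4p/(7(p + 7))) + (4/((p + 7)(p + 8))).
Simplifying, T(p+1) = 4(p + 1)/(7(p + 8)) = 4(p+1)/(7((p+1) + 7)),
which is the closed form with m = p+1.
Hence, by induction on m, the claim holds for every m ≥ 1.

T(m) = 4m/(7(m + 7))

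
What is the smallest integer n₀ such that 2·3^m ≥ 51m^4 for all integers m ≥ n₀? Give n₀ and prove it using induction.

At m = 11: 354294 < 746691, so the inequality fails and n₀ ≥ 12. We prove 2·3^m ≥ 51m^4 for all m ≥ 12.
Base step (m = 12): 2·3^m = 1062882 and 51m^4 = 1057536, so 1062882 ≥ 1057536.
Inductive step: assume the claim holds for m = r, so 2·3^r ≥ 51r^4.
Then 2·3^(r + 1) = 3·(2·3^r) ≥ 3·(51r^4).
Also, for r ≥ 12 we have 3·(51r^4) ≥ 51(r+1)^4, since 3 ≥ (1 + 1/r)^4 for all r ≥ 12.
Combining, 2·3^(r + 1) ≥ 51(r+1)^4.
By induction, the statement is established for all m ≥ 12.
Hence the smallest such n₀ is 12.

n₀ = 12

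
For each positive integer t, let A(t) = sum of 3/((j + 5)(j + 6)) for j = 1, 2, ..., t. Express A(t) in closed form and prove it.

A(t) = t/(2(t + 6))

We claim A(t) = t/(2(t + 6)) for all t ≥ 1.
Base step (t = 1): A(1) = 1/14, and the closed form gives 1/14. They agree.
Suppose the result is true for t = j, so A(j) = j/(2(j + 6)).
Then A(j+1) = A(j) + (3/((j + 6)(j + 7))) = (j/(2(j + 6))) + (3/((j + 6)(j + 7))).
Simplifying, A(j+1) = (j + 1)/(2(j + 7)) = (j+1)/(2((j+1) + 6)),
which is the closed form with t = j+1.
By induction, the statement is established for all t ≥ 1.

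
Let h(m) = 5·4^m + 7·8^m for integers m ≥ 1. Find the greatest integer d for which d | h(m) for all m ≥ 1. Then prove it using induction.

d = 4

Computing the first values: h(1) = 76 and h(2) = 528; gcd(76, 528) = 4, so d ≤ 4.
We prove 4 | 5·4^m + 7·8^m for all m ≥ 1 by induction on m.
Base case (m = 1): h(1) = 76 = 4·(19), so 4 | h(1).
Inductive step: suppose the statement holds for some p ≥ 1, i.e. 4 | h(p). Then
h(p+1) − 8·h(p) = (5·4^(p+1) + 7·8^(p+1)) − 8·(5·4^p + 7·8^p) = (5)·4^p·(4 − 8) = (-20)·4^p. Since 4 | h(p) by the inductive hypothesis, 4 | 8·h(p); and 4 | -20 since -20 = 4·-5. Therefore 4 | h(p+1).
By induction, the statement is established for all m ≥ 1.
Therefore the largest such d is 4.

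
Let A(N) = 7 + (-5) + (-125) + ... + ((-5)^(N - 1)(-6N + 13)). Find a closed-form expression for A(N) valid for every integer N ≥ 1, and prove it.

We claim A(N) = (-5)^N(N - 2) + 2 for all N ≥ 1.
For the base case N = 1: A(1) = 7, and the closed form gives 7. They agree.
Inductive step: assume the claim holds for N = p, so A(p) = (-5)^p(p - 2) + 2.
Then A(p+1) = A(p) + ((-5)^p(-6p + 7)) = ((-5)^p(p - 2) + 2) + ((-5)^p(-6p + 7)).
Simplifying, A(p+1) = (-5)^(p + 1)p - (-5)^(p + 1) + 2 = (-5)^(p+1)((p+1) - 2) + 2,
which is the closed form with N = p+1.
By the principle of mathematical induction, the result holds for all N ≥ 1.

A(N) = (-5)^N(N - 2) + 2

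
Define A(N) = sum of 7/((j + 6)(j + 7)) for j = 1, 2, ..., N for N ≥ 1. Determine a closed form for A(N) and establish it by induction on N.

A(N) = N/(N + 7)

We claim A(N) = N/(N + 7) for all N ≥ 1.
For the base case N = 1: A(1) = 1/8, and the closed form gives 1/8. They agree.
Suppose the result is true for N = j, so A(j) = j/(j + 7).
Then A(j+1) = A(j) + (7/((j + 7)(j + 8))) = (j/(j + 7)) + (7/((j + 7)(j + 8))).
Simplifying, A(j+1) = (j + 1)/(j + 8) = (j+1)/((j+1) + 7),
which is the closed form with N = j+1.
By induction, the statement is established for all N ≥ 1.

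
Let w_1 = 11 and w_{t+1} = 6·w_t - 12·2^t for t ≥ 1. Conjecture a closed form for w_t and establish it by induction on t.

w_t = 3·2^t + 5·6^(t - 1)

Computing the first terms: w_1 = 11, w_2 = 42, w_3 = 204. This suggests w_t = 3·2^t + 5·6^(t - 1).
When t = 1: the formula gives 11 = 11 = w_1.
For the inductive step, assume it holds for an arbitrary r ≥ 1, so w_r = 3·2^r + 5·6^(r - 1).
Then w_{r+1} = 6·w_r - 12·2^r = 6·(3·2^r + 5·6^(r - 1)) - 12·2^r = 3·2^(r + 1) + 5·6^r = 3·2^(r+1) + 5·6^((r+1) - 1),
which is the claimed formula at t = r+1.
This completes the induction.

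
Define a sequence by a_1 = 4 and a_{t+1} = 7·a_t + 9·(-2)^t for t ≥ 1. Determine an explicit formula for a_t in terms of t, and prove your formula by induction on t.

Computing the first terms: a_1 = 4, a_2 = 10, a_3 = 106. This suggests a_t = -(-2)^t + 2·7^(t - 1).
Base case (t = 1): the formula gives 4 = 4 = a_1.
Suppose the result is true for t = k, so a_k = -(-2)^k + 2·7^(k - 1).
Then a_{k+1} = 7·a_k + 9·(-2)^k = 7·(-(-2)^k + 2·7^(k - 1)) + 9·(-2)^k = -(-2)^(k + 1) + 2·7^k = -(-2)^(k+1) + 2·7^((k+1) - 1),
which is the claimed formula at t = k+1.
This completes the induction.

a_t = -(-2)^t + 2·7^(t - 1)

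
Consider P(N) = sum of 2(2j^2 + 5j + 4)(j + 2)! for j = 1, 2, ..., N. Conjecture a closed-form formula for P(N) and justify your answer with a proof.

We claim P(N) = (4N + 2)(N + 3)! - 12 for all N ≥ 1.
Base step (N = 1): P(1) = 132, and the closed form gives 132. They agree.
Suppose the result is true for N = j, so P(j) = (4j + 2)(j + 3)! - 12.
Then P(j+1) = P(j) + (2(2j^2 + 9j + 11)(j + 3)!) = ((4j + 2)(j + 3)! - 12) + (2(2j^2 + 9j + 11)(j + 3)!).
Simplifying, P(j+1) = (4(j+1) + 2)((j+1) + 3)! - 12,
which is the closed form with N = j+1.
Hence, by induction on N, the claim holds for every N ≥ 1.

P(N) = (4N + 2)(N + 3)! - 12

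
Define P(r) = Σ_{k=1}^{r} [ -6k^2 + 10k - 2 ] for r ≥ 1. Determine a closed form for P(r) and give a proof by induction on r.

P(r) = -2r(r^2 - r - 1)

We claim P(r) = -2r(r^2 - r - 1) for all r ≥ 1.
Base case (r = 1): P(1) = 2, and the closed form gives 2. They agree.
Inductive step: suppose the statement holds for some k ≥ 1, so P(k) = 2k(-k^2 + k + 1).
Then P(k+1) = P(k) + (-6k^2 - 2k + 2) = (2k(-k^2 + k + 1)) + (-6k^2 - 2k + 2).
Simplifying, P(k+1) = -2(k + 1)(k^2 + k - 1) = -2(k+1)((k+1)^2 - (k+1) - 1),
which is the closed form with r = k+1.
By the principle of mathematical induction, the result holds for all r ≥ 1.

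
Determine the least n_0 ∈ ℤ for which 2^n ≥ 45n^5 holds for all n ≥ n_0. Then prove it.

At n = 30: 1073741824 < 1093500000, so the inequality fails and n_0 ≥ 31. We prove 2^n ≥ 45n^5 for all n ≥ 31.
For the base case n = 31: 2^n = 2147483648 and 45n^5 = 1288311795, so 2147483648 ≥ 1288311795.
For the inductive step, assume it holds for an arbitrary m ≥ 31, so 2^m ≥ 45m^5.
Then 2^(m + 1) = 2·(2^m) ≥ 2·(45m^5).
Also, for m ≥ 31 we have 2·(45m^5) ≥ 45(m+1)^5, since 2 ≥ (1 + 1/m)^5 for all m ≥ 31.
Combining, 2^(m + 1) ≥ 45(m+1)^5.
This completes the induction.
Hence the smallest such n_0 is 31.

n_0 = 31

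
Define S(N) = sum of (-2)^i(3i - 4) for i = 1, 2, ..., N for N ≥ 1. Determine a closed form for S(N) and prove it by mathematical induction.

S(N) = 2(-2)^N(N - 1) + 2

We claim S(N) = 2(-2)^N(N - 1) + 2 for all N ≥ 1.
Base step (N = 1): S(1) = 2, and the closed form gives 2. They agree.
Inductive step: suppose the statement holds for some i ≥ 1, so S(i) = 2(-2)^i(i - 1) + 2.
Then S(i+1) = S(i) + ((-2)^(i + 1)(3i - 1)) = (2(-2)^i(i - 1) + 2) + ((-2)^(i + 1)(3i - 1)).
Simplifying, S(i+1) = -4(-2)^i·i + 2 = 2(-2)^(i+1)((i+1) - 1) + 2,
which is the closed form with N = i+1.
Hence, by induction on N, the claim holds for every N ≥ 1.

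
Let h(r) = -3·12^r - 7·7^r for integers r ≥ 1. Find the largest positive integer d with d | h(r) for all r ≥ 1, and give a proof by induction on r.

Computing the first values: h(1) = -85 and h(2) = -775; gcd(-85, -775) = 5, so d ≤ 5.
We prove 5 | -3·12^r - 7·7^r for all r ≥ 1 by induction on r.
Base step (r = 1): h(1) = -85 = 5·(-17), so 5 | h(1).
Inductive step: assume the claim holds for r = m, i.e. 5 | h(m). Then
h(m+1) − 12·h(m) = (-3·12^(m+1) - 7·7^(m+1)) − 12·(-3·12^m - 7·7^m) = (-7)·7^m·(7 − 12) = (35)·7^m. Since 5 | h(m) by the inductive hypothesis, 5 | 12·h(m); and 5 | 35 since 35 = 5·7. Therefore 5 | h(m+1).
By induction, the statement is established for all r ≥ 1.
Therefore the largest such d is 5.

d = 5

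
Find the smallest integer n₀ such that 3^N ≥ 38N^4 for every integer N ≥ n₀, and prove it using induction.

n₀ = 13

At N = 12: 531441 < 787968, so the inequality fails and n₀ ≥ 13. We prove 3^N ≥ 38N^4 for all N ≥ 13.
Base step (N = 13): 3^N = 1594323 and 38N^4 = 1085318, so 1594323 ≥ 1085318.
Inductive step: suppose the statement holds for some p ≥ 13, so 3^p ≥ 38p^4.
Then 3^(p + 1) = 3·(3^p) ≥ 3·(38p^4).
Also, for p ≥ 13 we have 3·(38p^4) ≥ 38(p+1)^4, since 3 ≥ (1 + 1/p)^4 for all p ≥ 13.
Combining, 3^(p + 1) ≥ 38(p+1)^4.
By induction, the statement is established for all N ≥ 13.
Hence the smallest such n₀ is 13.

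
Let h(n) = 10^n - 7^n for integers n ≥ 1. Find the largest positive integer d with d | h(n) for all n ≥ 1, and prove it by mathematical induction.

d = 3

Computing the first values: h(1) = 3 and h(2) = 51; gcd(3, 51) = 3, so d ≤ 3.
We prove 3 | 10^n - 7^n for all n ≥ 1 by induction on n.
For the base case n = 1: h(1) = 3 = 3·(1), so 3 | h(1).
Inductive step: assume the claim holds for n = k, i.e. 3 | h(k). Then
10^{k+1} − 7^{k+1} = 10·10^k − 7·7^k = 10·(10^k − 7^k) + (3)·7^k. The first term is divisible by 3 by the inductive hypothesis, and the second term (3)·7^k is divisible by 3 since 3 | 3. Hence 3 | h(k+1).
By the principle of mathematical induction, the result holds for all n ≥ 1.
Therefore the largest such d is 3.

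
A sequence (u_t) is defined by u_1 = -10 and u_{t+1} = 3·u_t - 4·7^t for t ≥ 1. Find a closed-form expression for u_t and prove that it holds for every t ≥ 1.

u_t = -3^t - 7^t

Computing the first terms: u_1 = -10, u_2 = -58, u_3 = -370. This suggests u_t = -3^t - 7^t.
For the base case t = 1: the formula gives -10 = -10 = u_1.
Inductive step: suppose the statement holds for some k ≥ 1, so u_k = -3^k - 7^k.
Then u_{k+1} = 3·u_k - 4·7^k = 3·(-3^k - 7^k) - 4·7^k = -3^(k + 1) - 7^(k + 1),
which is the claimed formula at t = k+1.
This completes the induction.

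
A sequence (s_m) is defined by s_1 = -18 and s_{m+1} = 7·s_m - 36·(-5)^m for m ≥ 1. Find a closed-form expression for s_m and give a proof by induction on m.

Computing the first terms: s_1 = -18, s_2 = 54, s_3 = -522. This suggests s_m = 3(-5)^m - 3·7^(m - 1).
For the base case m = 1: the formula gives -18 = -18 = s_1.
Suppose the result is true for m = r, so s_r = 3(-5)^r - 3·7^(r - 1).
Then s_{r+1} = 7·s_r - 36·(-5)^r = 7·(3(-5)^r - 3·7^(r - 1)) - 36·(-5)^r = 3(-5)^(r + 1) - 3·7^r = 3(-5)^(r+1) - 3·7^((r+1) - 1),
which is the claimed formula at m = r+1.
Hence, by induction on m, the claim holds for every m ≥ 1.

s_m = 3(-5)^m - 3·7^(m - 1)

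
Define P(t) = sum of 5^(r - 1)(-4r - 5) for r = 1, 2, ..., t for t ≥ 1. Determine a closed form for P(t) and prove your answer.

We claim P(t) = -5^t(t + 1) + 1 for all t ≥ 1.
When t = 1: P(1) = -9, and the closed form gives -9. They agree.
Inductive step: suppose the statement holds for some r ≥ 1, so P(r) = -5^r(r + 1) + 1.
Then P(r+1) = P(r) + (5^r(-4r - 9)) = (-5^r(r + 1) + 1) + (5^r(-4r - 9)).
Simplifying, P(r+1) = -5·5^r·r - 10·5^r + 1 = -5^(r+1)((r+1) + 1) + 1,
which is the closed form with t = r+1.
By induction, the statement is established for all t ≥ 1.

P(t) = -5^t(t + 1) + 1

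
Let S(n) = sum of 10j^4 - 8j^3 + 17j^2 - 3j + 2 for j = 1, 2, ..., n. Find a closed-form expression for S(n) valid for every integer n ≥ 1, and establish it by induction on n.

S(n) = n(2n^4 + 3n^3 + 5n^2 + 5n + 3)

We claim S(n) = n(2n^4 + 3n^3 + 5n^2 + 5n + 3) for all n ≥ 1.
Base step (n = 1): S(1) = 18, and the closed form gives 18. They agree.
Inductive step: assume the claim holds for n = j, so S(j) = j(2j^4 + 3j^3 + 5j^2 + 5j + 3).
Then S(j+1) = S(j) + (10j^4 + 32j^3 + 53j^2 + 47j + 18) = (j(2j^4 + 3j^3 + 5j^2 + 5j + 3)) + (10j^4 + 32j^3 + 53j^2 + 47j + 18).
Simplifying, S(j+1) = (j + 1)(2j^4 + 11j^3 + 26j^2 + 32j + 18) = (j+1)(2(j+1)^4 + 3(j+1)^3 + 5(j+1)^2 + 5(j+1) + 3),
which is the closed form with n = j+1.
Hence, by induction on n, the claim holds for every n ≥ 1.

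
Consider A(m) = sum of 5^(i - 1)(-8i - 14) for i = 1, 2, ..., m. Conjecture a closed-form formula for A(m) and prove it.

A(m) = -5^m(2m + 3) + 3

We claim A(m) = -5^m(2m + 3) + 3 for all m ≥ 1.
Base case (m = 1): A(1) = -22, and the closed form gives -22. They agree.
Suppose the result is true for m = i, so A(i) = -5^i(2i + 3) + 3.
Then A(i+1) = A(i) + (5^i(-8i - 22)) = (-5^i(2i + 3) + 3) + (5^i(-8i - 22)).
Simplifying, A(i+1) = -10·5^i·i - 25·5^i + 3 = -5^(i+1)(2(i+1) + 3) + 3,
which is the closed form with m = i+1.
Hence, by induction on m, the claim holds for every m ≥ 1.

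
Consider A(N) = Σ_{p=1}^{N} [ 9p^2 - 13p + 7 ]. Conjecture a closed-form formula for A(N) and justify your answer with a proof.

A(N) = N(3N^2 - 2N + 2)

We claim A(N) = N(3N^2 - 2N + 2) for all N ≥ 1.
When N = 1: A(1) = 3, and the closed form gives 3. They agree.
For the inductive step, assume it holds for an arbitrary p ≥ 1, so A(p) = p(3p^2 - 2p + 2).
Then A(p+1) = A(p) + (9p^2 + 5p + 3) = (p(3p^2 - 2p + 2)) + (9p^2 + 5p + 3).
Simplifying, A(p+1) = (p + 1)(3p^2 + 4p + 3) = (p+1)(3(p+1)^2 - 2(p+1) + 2),
which is the closed form with N = p+1.
By induction, the statement is established for all N ≥ 1.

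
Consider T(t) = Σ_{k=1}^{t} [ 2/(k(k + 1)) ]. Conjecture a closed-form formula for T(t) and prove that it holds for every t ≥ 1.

We claim T(t) = 2t/(t + 1) for all t ≥ 1.
For the base case t = 1: T(1) = 1, and the closed form gives 1. They agree.
For the inductive step, assume it holds for an arbitrary k ≥ 1, so T(k) = 2k/(k + 1).
Then T(k+1) = T(k) + (2/((k + 1)(k + 2))) = (2k/(k + 1)) + (2/((k + 1)(k + 2))).
Simplifying, T(k+1) = 2(k + 1)/(k + 2) = 2(k+1)/((k+1) + 1),
which is the closed form with t = k+1.
This completes the induction.

T(t) = 2t/(t + 1)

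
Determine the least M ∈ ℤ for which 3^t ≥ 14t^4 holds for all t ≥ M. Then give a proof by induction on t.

M = 12

At t = 11: 177147 < 204974, so the inequality fails and M ≥ 12. We prove 3^t ≥ 14t^4 for all t ≥ 12.
For the base case t = 12: 3^t = 531441 and 14t^4 = 290304, so 531441 ≥ 290304.
For the inductive step, assume it holds for an arbitrary p ≥ 12, so 3^p ≥ 14p^4.
Then 3^(p + 1) = 3·(3^p) ≥ 3·(14p^4).
Also, for p ≥ 12 we have 3·(14p^4) ≥ 14(p+1)^4, since 3 ≥ (1 + 1/p)^4 for all p ≥ 12.
Combining, 3^(p + 1) ≥ 14(p+1)^4.
This completes the induction.
Hence the smallest such M is 12.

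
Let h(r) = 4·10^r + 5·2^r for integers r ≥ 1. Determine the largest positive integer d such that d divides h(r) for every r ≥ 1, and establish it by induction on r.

Computing the first values: h(1) = 50 and h(2) = 420; gcd(50, 420) = 10, so d ≤ 10.
We prove 10 | 4·10^r + 5·2^r for all r ≥ 1 by induction on r.
Base step (r = 1): h(1) = 50 = 10·(5), so 10 | h(1).
Inductive step: assume the claim holds for r = p, i.e. 10 | h(p). Then
h(p+1) − 10·h(p) = (4·10^(p+1) + 5·2^(p+1)) − 10·(4·10^p + 5·2^p) = (5)·2^p·(2 − 10) = (-40)·2^p. Since 10 | h(p) by the inductive hypothesis, 10 | 10·h(p); and 10 | -40 since -40 = 10·-4. Therefore 10 | h(p+1).
This completes the induction.
Therefore the largest such d is 10.

d = 10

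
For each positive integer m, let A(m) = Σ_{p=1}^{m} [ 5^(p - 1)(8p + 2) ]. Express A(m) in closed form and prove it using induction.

A(m) = 2·5^m·m

We claim A(m) = 2·5^m·m for all m ≥ 1.
When m = 1: A(1) = 10, and the closed form gives 10. They agree.
Suppose the result is true for m = p, so A(p) = 2·5^p·p.
Then A(p+1) = A(p) + (5^p(8p + 10)) = (2·5^p·p) + (5^p(8p + 10)).
Simplifying, A(p+1) = 10·5^p(p + 1) = 2·5^(p+1)·(p+1),
which is the closed form with m = p+1.
Hence, by induction on m, the claim holds for every m ≥ 1.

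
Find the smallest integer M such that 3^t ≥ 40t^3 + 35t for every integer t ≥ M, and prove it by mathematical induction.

At t = 9: 19683 < 29475, so the inequality fails and M ≥ 10. We prove 3^t ≥ 40t^3 + 35t for all t ≥ 10.
When t = 10: 3^t = 59049 and 40t^3 + 35t = 40350, so 59049 ≥ 40350.
Inductive step: suppose the statement holds for some r ≥ 10, so 3^r ≥ 40r^3 + 35r.
Then 3^(r + 1) = 3·(3^r) ≥ 3·(40r^3 + 35r).
Also, for r ≥ 10 we have 3·(40r^3 + 35r) ≥ 40(r+1)^3 + 35(r+1), since 3·(40r^3 + 35r) − (40(r+1)^3 + 35(r+1)) = 80r^3 - 120r^2 - 50r - 75, which is nonnegative for all r ≥ 10.
Combining, 3^(r + 1) ≥ 40(r+1)^3 + 35(r+1).
This completes the induction.
Hence the smallest such M is 10.

M = 10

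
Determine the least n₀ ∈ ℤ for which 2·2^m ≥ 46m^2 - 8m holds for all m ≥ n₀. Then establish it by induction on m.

At m = 11: 4096 < 5478, so the inequality fails and n₀ ≥ 12. We prove 2·2^m ≥ 46m^2 - 8m for all m ≥ 12.
Base case (m = 12): 2·2^m = 8192 and 46m^2 - 8m = 6528, so 8192 ≥ 6528.
Inductive step: suppose the statement holds for some p ≥ 12, so 2·2^p ≥ 46p^2 - 8p.
Then 2·2^(p + 1) = 2·(2·2^p) ≥ 2·(46p^2 - 8p).
Also, for p ≥ 12 we have 2·(46p^2 - 8p) ≥ 46(p+1)^2 - 8(p+1), since 2·(46p^2 - 8p) − (46(p+1)^2 - 8(p+1)) = 46p^2 - 100p - 38, which is nonnegative for all p ≥ 12.
Combining, 2·2^(p + 1) ≥ 46(p+1)^2 - 8(p+1).
This completes the induction.
Hence the smallest such n₀ is 12.

n₀ = 12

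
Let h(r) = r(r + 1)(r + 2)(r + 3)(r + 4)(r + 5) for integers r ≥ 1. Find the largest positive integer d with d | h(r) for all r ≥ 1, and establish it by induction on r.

d = 720

Computing the first values: h(1) = 720 and h(2) = 5040; gcd(720, 5040) = 720, so d ≤ 720.
We prove 720 | r(r + 1)(r + 2)(r + 3)(r + 4)(r + 5) for all r ≥ 1 by induction on r.
For the base case r = 1: h(1) = 720 = 720·(1), so 720 | h(1).
Inductive step: suppose the statement holds for some i ≥ 1, i.e. 720 | h(i). Then
h(i+1) − h(i) = (i+1)·(i+2)·(i+3)·(i+4)·(i+5)·(i+6) − i·(i+1)·(i+2)·(i+3)·(i+4)·(i+5) = (i+1)·(i+2)·(i+3)·(i+4)·(i+5)·[(i+6) − i] = 6·(i+1)·(i+2)·(i+3)·(i+4)·(i+5). The product of 5 consecutive integers is divisible by (5)! = 120, so h(i+1) − h(i) is divisible by 6·120 = 720. By the inductive hypothesis 720 | h(i), hence 720 | h(i+1).
By the principle of mathematical induction, the result holds for all r ≥ 1.
Therefore the largest such d is 720.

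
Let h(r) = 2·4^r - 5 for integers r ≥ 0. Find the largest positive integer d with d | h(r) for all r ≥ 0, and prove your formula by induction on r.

d = 3

Computing the first values: h(0) = -3 and h(1) = 3; gcd(-3, 3) = 3, so d ≤ 3.
We prove 3 | 2·4^r - 5 for all r ≥ 0 by induction on r.
Base step (r = 0): h(0) = -3 = 3·(-1), so 3 | h(0).
Suppose the result is true for r = i, i.e. 3 | h(i). Then
h(i+1) = 2·4^(i+1) - 5 = 4·(2·4^i - 5) + 15 = 4·h(i) + 15. The first term is divisible by 3 by the inductive hypothesis, and 15 is divisible by 3. Hence 3 | h(i+1).
Hence, by induction on r, the claim holds for every r ≥ 0.
Therefore the largest such d is 3.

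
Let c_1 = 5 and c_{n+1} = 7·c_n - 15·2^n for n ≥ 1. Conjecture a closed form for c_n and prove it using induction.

c_n = 3·2^n - 7^(n - 1)

Computing the first terms: c_1 = 5, c_2 = 5, c_3 = -25. This suggests c_n = 3·2^n - 7^(n - 1).
For the base case n = 1: the formula gives 5 = 5 = c_1.
Suppose the result is true for n = r, so c_r = 3·2^r - 7^(r - 1).
Then c_{r+1} = 7·c_r - 15·2^r = 7·(3·2^r - 7^(r - 1)) - 15·2^r = 3·2^(r + 1) - 7^r = 3·2^(r+1) - 7^((r+1) - 1),
which is the claimed formula at n = r+1.
Hence, by induction on n, the claim holds for every n ≥ 1.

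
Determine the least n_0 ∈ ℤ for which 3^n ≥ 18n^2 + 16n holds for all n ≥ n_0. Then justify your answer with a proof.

At n = 6: 729 < 744, so the inequality fails and n_0 ≥ 7. We prove 3^n ≥ 18n^2 + 16n for all n ≥ 7.
For the base case n = 7: 3^n = 2187 and 18n^2 + 16n = 994, so 2187 ≥ 994.
Suppose the result is true for n = i, so 3^i ≥ 18i^2 + 16i.
Then 3^(i + 1) = 3·(3^i) ≥ 3·(18i^2 + 16i).
Also, for i ≥ 7 we have 3·(18i^2 + 16i) ≥ 18(i+1)^2 + 16(i+1), since 3·(18i^2 + 16i) − (18(i+1)^2 + 16(i+1)) = 36i^2 - 4i - 34, which is nonnegative for all i ≥ 7.
Combining, 3^(i + 1) ≥ 18(i+1)^2 + 16(i+1).
By induction, the statement is established for all n ≥ 7.
Hence the smallest such n_0 is 7.

n_0 = 7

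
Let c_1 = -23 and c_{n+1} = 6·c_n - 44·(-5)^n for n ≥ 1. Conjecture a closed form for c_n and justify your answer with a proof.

Computing the first terms: c_1 = -23, c_2 = 82, c_3 = -608. This suggests c_n = 4(-5)^n - 3·6^(n - 1).
Base step (n = 1): the formula gives -23 = -23 = c_1.
Inductive step: assume the claim holds for n = p, so c_p = 4(-5)^p - 3·6^(p - 1).
Then c_{p+1} = 6·c_p - 44·(-5)^p = 6·(4(-5)^p - 3·6^(p - 1)) - 44·(-5)^p = 4(-5)^(p + 1) - 3·6^p = 4(-5)^(p+1) - 3·6^((p+1) - 1),
which is the claimed formula at n = p+1.
By the principle of mathematical induction, the result holds for all n ≥ 1.

c_n = 4(-5)^n - 3·6^(n - 1)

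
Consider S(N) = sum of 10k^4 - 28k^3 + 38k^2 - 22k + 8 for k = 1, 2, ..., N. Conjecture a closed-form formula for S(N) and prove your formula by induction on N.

S(N) = N(2N^4 - 2N^3 + 2N^2 + N + 3)

We claim S(N) = N(2N^4 - 2N^3 + 2N^2 + N + 3) for all N ≥ 1.
For the base case N = 1: S(1) = 6, and the closed form gives 6. They agree.
Suppose the result is true for N = k, so S(k) = k(2k^4 - 2k^3 + 2k^2 + k + 3).
Then S(k+1) = S(k) + (10k^4 + 12k^3 + 14k^2 + 10k + 6) = (k(2k^4 - 2k^3 + 2k^2 + k + 3)) + (10k^4 + 12k^3 + 14k^2 + 10k + 6).
Simplifying, S(k+1) = (k + 1)(2k^4 + 6k^3 + 8k^2 + 7k + 6) = (k+1)(2(k+1)^4 - 2(k+1)^3 + 2(k+1)^2 + (k+1) + 3),
which is the closed form with N = k+1.
By induction, the statement is established for all N ≥ 1.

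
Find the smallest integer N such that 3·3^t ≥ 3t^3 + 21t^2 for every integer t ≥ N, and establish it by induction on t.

At t = 5: 729 < 900, so the inequality fails and N ≥ 6. We prove 3·3^t ≥ 3t^3 + 21t^2 for all t ≥ 6.
Base case (t = 6): 3·3^t = 2187 and 3t^3 + 21t^2 = 1404, so 2187 ≥ 1404.
Suppose the result is true for t = k, so 3·3^k ≥ 3k^3 + 21k^2.
Then 3·3^(k + 1) = 3·(3·3^k) ≥ 3·(3k^3 + 21k^2).
Also, for k ≥ 6 we have 3·(3k^3 + 21k^2) ≥ 3(k+1)^3 + 21(k+1)^2, since 3·(3k^3 + 21k^2) − (3(k+1)^3 + 21(k+1)^2) = 6k^3 + 33k^2 - 51k - 24, which is nonnegative for all k ≥ 6.
Combining, 3·3^(k + 1) ≥ 3(k+1)^3 + 21(k+1)^2.
By induction, the statement is established for all t ≥ 6.
Hence the smallest such N is 6.

N = 6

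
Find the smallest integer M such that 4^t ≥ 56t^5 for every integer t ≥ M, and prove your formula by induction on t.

M = 12

At t = 11: 4194304 < 9018856, so the inequality fails and M ≥ 12. We prove 4^t ≥ 56t^5 for all t ≥ 12.
Base step (t = 12): 4^t = 16777216 and 56t^5 = 13934592, so 16777216 ≥ 13934592.
Inductive step: suppose the statement holds for some i ≥ 12, so 4^i ≥ 56i^5.
Then 4^(i + 1) = 4·(4^i) ≥ 4·(56i^5).
Also, for i ≥ 12 we have 4·(56i^5) ≥ 56(i+1)^5, since 4 ≥ (1 + 1/i)^5 for all i ≥ 12.
Combining, 4^(i + 1) ≥ 56(i+1)^5.
By induction, the statement is established for all t ≥ 12.
Hence the smallest such M is 12.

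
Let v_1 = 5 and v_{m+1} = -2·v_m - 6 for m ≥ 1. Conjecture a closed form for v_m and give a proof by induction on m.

Computing the first terms: v_1 = 5, v_2 = -16, v_3 = 26. This suggests v_m = 7(-2)^(m - 1) - 2.
Base case (m = 1): the formula gives 5 = 5 = v_1.
Inductive step: assume the claim holds for m = i, so v_i = 7(-2)^(i - 1) - 2.
Then v_{i+1} = -2·v_i - 6 = -2·(7(-2)^(i - 1) - 2) - 6 = 7(-2)^i - 2 = 7(-2)^((i+1) - 1) - 2,
which is the claimed formula at m = i+1.
Hence, by induction on m, the claim holds for every m ≥ 1.

v_m = 7(-2)^(m - 1) - 2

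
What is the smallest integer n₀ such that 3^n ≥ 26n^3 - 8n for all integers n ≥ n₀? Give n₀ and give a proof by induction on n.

At n = 8: 6561 < 13248, so the inequality fails and n₀ ≥ 9. We prove 3^n ≥ 26n^3 - 8n for all n ≥ 9.
Base step (n = 9): 3^n = 19683 and 26n^3 - 8n = 18882, so 19683 ≥ 18882.
For the inductive step, assume it holds for an arbitrary j ≥ 9, so 3^j ≥ 26j^3 - 8j.
Then 3^(j + 1) = 3·(3^j) ≥ 3·(26j^3 - 8j).
Also, for j ≥ 9 we have 3·(26j^3 - 8j) ≥ 26(j+1)^3 - 8(j+1), since 3·(26j^3 - 8j) − (26(j+1)^3 - 8(j+1)) = 52j^3 - 78j^2 - 94j - 18, which is nonnegative for all j ≥ 9.
Combining, 3^(j + 1) ≥ 26(j+1)^3 - 8(j+1).
By the principle of mathematical induction, the result holds for all n ≥ 9.
Hence the smallest such n₀ is 9.

n₀ = 9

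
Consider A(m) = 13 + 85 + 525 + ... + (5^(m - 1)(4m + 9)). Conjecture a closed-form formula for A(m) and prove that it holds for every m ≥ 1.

We claim A(m) = 5^m(m + 2) - 2 for all m ≥ 1.
For the base case m = 1: A(1) = 13, and the closed form gives 13. They agree.
Inductive step: assume the claim holds for m = j, so A(j) = 5^j(j + 2) - 2.
Then A(j+1) = A(j) + (5^j(4j + 13)) = (5^j(j + 2) - 2) + (5^j(4j + 13)).
Simplifying, A(j+1) = 5·5^j·j + 15·5^j - 2 = 5^(j+1)((j+1) + 2) - 2,
which is the closed form with m = j+1.
By the principle of mathematical induction, the result holds for all m ≥ 1.

A(m) = 5^m(m + 2) - 2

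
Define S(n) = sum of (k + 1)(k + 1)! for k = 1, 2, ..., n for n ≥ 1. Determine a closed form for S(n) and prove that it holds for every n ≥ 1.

S(n) = (n + 2)! - 2

We claim S(n) = (n + 2)! - 2 for all n ≥ 1.
When n = 1: S(1) = 4, and the closed form gives 4. They agree.
Inductive step: assume the claim holds for n = k, so S(k) = (k + 2)! - 2.
Then S(k+1) = S(k) + ((k + 2)(k + 2)!) = ((k + 2)! - 2) + ((k + 2)(k + 2)!).
Simplifying, S(k+1) = ((k+1) + 2)! - 2,
which is the closed form with n = k+1.
By induction, the statement is established for all n ≥ 1.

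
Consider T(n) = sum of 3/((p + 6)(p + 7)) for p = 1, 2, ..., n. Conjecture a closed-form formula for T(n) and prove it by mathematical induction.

We claim T(n) = 3n/(7(n + 7)) for all n ≥ 1.
When n = 1: T(1) = 3/56, and the closed form gives 3/56. They agree.
Inductive step: assume the claim holds for n = p, so T(p) = 3p/(7(p + 7)).
Then T(p+1) = T(p) + (3/((p + 7)(p + 8))) = (3p/(7(p + 7))) + (3/((p + 7)(p + 8))).
Simplifying, T(p+1) = 3(p + 1)/(7(p + 8)) = 3(p+1)/(7((p+1) + 7)),
which is the closed form with n = p+1.
By induction, the statement is established for all n ≥ 1.

T(n) = 3n/(7(n + 7))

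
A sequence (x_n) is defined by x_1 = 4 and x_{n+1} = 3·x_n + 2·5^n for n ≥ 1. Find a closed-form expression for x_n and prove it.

x_n = -3^(n - 1) + 5^n

Computing the first terms: x_1 = 4, x_2 = 22, x_3 = 116. This suggests x_n = -3^(n - 1) + 5^n.
Base step (n = 1): the formula gives 4 = 4 = x_1.
Inductive step: assume the claim holds for n = m, so x_m = -3^(m - 1) + 5^m.
Then x_{m+1} = 3·x_m + 2·5^m = 3·(-3^(m - 1) + 5^m) + 2·5^m = -3^m + 5^(m + 1) = -3^((m+1) - 1) + 5^(m+1),
which is the claimed formula at n = m+1.
Hence, by induction on n, the claim holds for every n ≥ 1.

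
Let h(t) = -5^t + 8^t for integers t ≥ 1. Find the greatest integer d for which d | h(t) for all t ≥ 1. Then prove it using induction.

d = 3

Computing the first values: h(1) = 3 and h(2) = 39; gcd(3, 39) = 3, so d ≤ 3.
We prove 3 | -5^t + 8^t for all t ≥ 1 by induction on t.
When t = 1: h(1) = 3 = 3·(1), so 3 | h(1).
Inductive step: assume the claim holds for t = i, i.e. 3 | h(i). Then
8^{i+1} − 5^{i+1} = 8·8^i − 5·5^i = 8·(8^i − 5^i) + (3)·5^i. The first term is divisible by 3 by the inductive hypothesis, and the second term (3)·5^i is divisible by 3 since 3 | 3. Hence 3 | h(i+1).
By the principle of mathematical induction, the result holds for all t ≥ 1.
Therefore the largest such d is 3.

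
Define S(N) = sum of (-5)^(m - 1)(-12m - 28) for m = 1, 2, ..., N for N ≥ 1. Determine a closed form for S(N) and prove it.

S(N) = (-5)^N(2N + 5) - 5

We claim S(N) = (-5)^N(2N + 5) - 5 for all N ≥ 1.
Base case (N = 1): S(1) = -40, and the closed form gives -40. They agree.
Inductive step: suppose the statement holds for some m ≥ 1, so S(m) = (-5)^m(2m + 5) - 5.
Then S(m+1) = S(m) + ((-5)^m(-12m - 40)) = ((-5)^m(2m + 5) - 5) + ((-5)^m(-12m - 40)).
Simplifying, S(m+1) = -10(-5)^m·m - 35(-5)^m - 5 = (-5)^(m+1)(2(m+1) + 5) - 5,
which is the closed form with N = m+1.
By induction, the statement is established for all N ≥ 1.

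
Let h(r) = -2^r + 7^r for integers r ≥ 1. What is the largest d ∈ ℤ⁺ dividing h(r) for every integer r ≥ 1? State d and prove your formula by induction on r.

d = 5

Computing the first values: h(1) = 5 and h(2) = 45; gcd(5, 45) = 5, so d ≤ 5.
We prove 5 | -2^r + 7^r for all r ≥ 1 by induction on r.
When r = 1: h(1) = 5 = 5·(1), so 5 | h(1).
For the inductive step, assume it holds for an arbitrary i ≥ 1, i.e. 5 | h(i). Then
7^{i+1} − 2^{i+1} = 7·7^i − 2·2^i = 7·(7^i − 2^i) + (5)·2^i. The first term is divisible by 5 by the inductive hypothesis, and the second term (5)·2^i is divisible by 5 since 5 | 5. Hence 5 | h(i+1).
Hence, by induction on r, the claim holds for every r ≥ 1.
Therefore the largest such d is 5.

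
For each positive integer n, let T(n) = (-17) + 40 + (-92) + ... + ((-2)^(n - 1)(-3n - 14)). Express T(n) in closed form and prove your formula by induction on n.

T(n) = (-2)^n(n + 5) - 5

We claim T(n) = (-2)^n(n + 5) - 5 for all n ≥ 1.
Base case (n = 1): T(1) = -17, and the closed form gives -17. They agree.
For the inductive step, assume it holds for an arbitrary m ≥ 1, so T(m) = (-2)^m(m + 5) - 5.
Then T(m+1) = T(m) + ((-2)^m(-3m - 17)) = ((-2)^m(m + 5) - 5) + ((-2)^m(-3m - 17)).
Simplifying, T(m+1) = -2(-2)^m·m - 12(-2)^m - 5 = (-2)^(m+1)((m+1) + 5) - 5,
which is the closed form with n = m+1.
By induction, the statement is established for all n ≥ 1.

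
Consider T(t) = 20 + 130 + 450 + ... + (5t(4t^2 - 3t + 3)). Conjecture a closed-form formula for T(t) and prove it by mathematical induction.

T(t) = 5t(t + 1)(t^2 + 1)

We claim T(t) = 5t(t + 1)(t^2 + 1) for all t ≥ 1.
When t = 1: T(1) = 20, and the closed form gives 20. They agree.
Suppose the result is true for t = r, so T(r) = 5r(r^3 + r^2 + r + 1).
Then T(r+1) = T(r) + (20r^3 + 45r^2 + 45r + 20) = (5r(r^3 + r^2 + r + 1)) + (20r^3 + 45r^2 + 45r + 20).
Simplifying, T(r+1) = 5(r + 1)(r + 2)(r^2 + 2r + 2) = 5(r+1)((r+1) + 1)((r+1)^2 + 1),
which is the closed form with t = r+1.
By induction, the statement is established for all t ≥ 1.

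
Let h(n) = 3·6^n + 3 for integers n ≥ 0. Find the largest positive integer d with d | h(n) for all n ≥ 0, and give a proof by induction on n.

Computing the first values: h(0) = 6 and h(1) = 21; gcd(6, 21) = 3, so d ≤ 3.
We prove 3 | 3·6^n + 3 for all n ≥ 0 by induction on n.
Base case (n = 0): h(0) = 6 = 3·(2), so 3 | h(0).
For the inductive step, assume it holds for an arbitrary i ≥ 0, i.e. 3 | h(i). Then
h(i+1) = 3·6^(i+1) + 3 = 6·(3·6^i + 3) - 15 = 6·h(i) - 15. The first term is divisible by 3 by the inductive hypothesis, and -15 is divisible by 3. Hence 3 | h(i+1).
This completes the induction.
Therefore the largest such d is 3.

d = 3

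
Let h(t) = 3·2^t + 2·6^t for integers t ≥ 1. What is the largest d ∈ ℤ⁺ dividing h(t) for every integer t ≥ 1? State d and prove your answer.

d = 6

Computing the first values: h(1) = 18 and h(2) = 84; gcd(18, 84) = 6, so d ≤ 6.
We prove 6 | 3·2^t + 2·6^t for all t ≥ 1 by induction on t.
For the base case t = 1: h(1) = 18 = 6·(3), so 6 | h(1).
For the inductive step, assume it holds for an arbitrary r ≥ 1, i.e. 6 | h(r). Then
h(r+1) − 6·h(r) = (3·2^(r+1) + 2·6^(r+1)) − 6·(3·2^r + 2·6^r) = (3)·2^r·(2 − 6) = (-12)·2^r. Since 6 | h(r) by the inductive hypothesis, 6 | 6·h(r); and 6 | -12 since -12 = 6·-2. Therefore 6 | h(r+1).
By induction, the statement is established for all t ≥ 1.
Therefore the largest such d is 6.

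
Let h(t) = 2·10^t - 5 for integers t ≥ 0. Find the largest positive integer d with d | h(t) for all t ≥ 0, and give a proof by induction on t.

d = 3

Computing the first values: h(0) = -3 and h(1) = 15; gcd(-3, 15) = 3, so d ≤ 3.
We prove 3 | 2·10^t - 5 for all t ≥ 0 by induction on t.
Base step (t = 0): h(0) = -3 = 3·(-1), so 3 | h(0).
Inductive step: assume the claim holds for t = k, i.e. 3 | h(k). Then
h(k+1) = 2·10^(k+1) - 5 = 10·(2·10^k - 5) + 45 = 10·h(k) + 45. The first term is divisible by 3 by the inductive hypothesis, and 45 is divisible by 3. Hence 3 | h(k+1).
Hence, by induction on t, the claim holds for every t ≥ 0.
Therefore the largest such d is 3.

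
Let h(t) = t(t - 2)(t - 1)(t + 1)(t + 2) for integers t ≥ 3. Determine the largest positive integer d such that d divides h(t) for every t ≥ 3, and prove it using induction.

d = 120

Computing the first values: h(3) = 120 and h(4) = 720; gcd(120, 720) = 120, so d ≤ 120.
We prove 120 | t(t - 2)(t - 1)(t + 1)(t + 2) for all t ≥ 3 by induction on t.
Base step (t = 3): h(3) = 120 = 120·(1), so 120 | h(3).
Inductive step: suppose the statement holds for some p ≥ 3, i.e. 120 | h(p). Then
h(p+1) − h(p) = (p-1)·p·(p+1)·(p+2)·(p+3) − (p-2)·(p-1)·p·(p+1)·(p+2) = (p-1)·p·(p+1)·(p+2)·[(p+3) − (p-2)] = 5·(p-1)·p·(p+1)·(p+2). The product of 4 consecutive integers is divisible by (4)! = 24, so h(p+1) − h(p) is divisible by 5·24 = 120. By the inductive hypothesis 120 | h(p), hence 120 | h(p+1).
By induction, the statement is established for all t ≥ 3.
Therefore the largest such d is 120.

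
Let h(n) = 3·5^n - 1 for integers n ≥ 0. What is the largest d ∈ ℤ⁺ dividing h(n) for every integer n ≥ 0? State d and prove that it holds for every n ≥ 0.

Computing the first values: h(0) = 2 and h(1) = 14; gcd(2, 14) = 2, so d ≤ 2.
We prove 2 | 3·5^n - 1 for all n ≥ 0 by induction on n.
When n = 0: h(0) = 2 = 2·(1), so 2 | h(0).
Inductive step: suppose the statement holds for some m ≥ 0, i.e. 2 | h(m). Then
h(m+1) = 3·5^(m+1) - 1 = 5·(3·5^m - 1) + 4 = 5·h(m) + 4. The first term is divisible by 2 by the inductive hypothesis, and 4 is divisible by 2. Hence 2 | h(m+1).
Hence, by induction on n, the claim holds for every n ≥ 0.
Therefore the largest such d is 2.

d = 2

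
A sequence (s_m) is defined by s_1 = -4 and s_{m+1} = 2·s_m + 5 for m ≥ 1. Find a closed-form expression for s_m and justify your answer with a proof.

s_m = 2^(m - 1) - 5

Computing the first terms: s_1 = -4, s_2 = -3, s_3 = -1. This suggests s_m = 2^(m - 1) - 5.
When m = 1: the formula gives -4 = -4 = s_1.
Inductive step: suppose the statement holds for some r ≥ 1, so s_r = 2^(r - 1) - 5.
Then s_{r+1} = 2·s_r + 5 = 2·(2^(r - 1) - 5) + 5 = 2^r - 5 = 2^((r+1) - 1) - 5,
which is the claimed formula at m = r+1.
By the principle of mathematical induction, the result holds for all m ≥ 1.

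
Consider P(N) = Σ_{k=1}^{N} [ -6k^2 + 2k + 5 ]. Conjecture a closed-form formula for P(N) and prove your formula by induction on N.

P(N) = -N(2N^2 + 2N - 5)

We claim P(N) = -N(2N^2 + 2N - 5) for all N ≥ 1.
For the base case N = 1: P(1) = 1, and the closed form gives 1. They agree.
For the inductive step, assume it holds for an arbitrary k ≥ 1, so P(k) = k(-2k^2 - 2k + 5).
Then P(k+1) = P(k) + (-6k^2 - 10k + 1) = (k(-2k^2 - 2k + 5)) + (-6k^2 - 10k + 1).
Simplifying, P(k+1) = -(k + 1)(2k^2 + 6k - 1) = -(k+1)(2(k+1)^2 + 2(k+1) - 5),
which is the closed form with N = k+1.
By the principle of mathematical induction, the result holds for all N ≥ 1.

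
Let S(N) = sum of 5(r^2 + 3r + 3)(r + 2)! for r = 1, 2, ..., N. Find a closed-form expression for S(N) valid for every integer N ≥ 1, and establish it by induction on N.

We claim S(N) = (5N + 5)(N + 3)! - 30 for all N ≥ 1.
Base step (N = 1): S(1) = 210, and the closed form gives 210. They agree.
Suppose the result is true for N = r, so S(r) = (5r + 5)(r + 3)! - 30.
Then S(r+1) = S(r) + (5(r^2 + 5r + 7)(r + 3)!) = ((5r + 5)(r + 3)! - 30) + (5(r^2 + 5r + 7)(r + 3)!).
Simplifying, S(r+1) = (5(r+1) + 5)((r+1) + 3)! - 30,
which is the closed form with N = r+1.
Hence, by induction on N, the claim holds for every N ≥ 1.

S(N) = (5N + 5)(N + 3)! - 30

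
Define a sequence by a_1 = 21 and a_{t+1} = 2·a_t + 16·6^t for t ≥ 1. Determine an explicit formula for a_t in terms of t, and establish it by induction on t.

Computing the first terms: a_1 = 21, a_2 = 138, a_3 = 852. This suggests a_t = -3·2^(t - 1) + 4·6^t.
Base step (t = 1): the formula gives 21 = 21 = a_1.
For the inductive step, assume it holds for an arbitrary j ≥ 1, so a_j = -3·2^(j - 1) + 4·6^j.
Then a_{j+1} = 2·a_j + 16·6^j = 2·(-3·2^(j - 1) + 4·6^j) + 16·6^j = -3·2^j + 4·6^(j + 1) = -3·2^((j+1) - 1) + 4·6^(j+1),
which is the claimed formula at t = j+1.
By the principle of mathematical induction, the result holds for all t ≥ 1.

a_t = -3·2^(t - 1) + 4·6^t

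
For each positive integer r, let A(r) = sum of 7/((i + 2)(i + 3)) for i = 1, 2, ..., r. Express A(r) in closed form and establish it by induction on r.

A(r) = 7r/(3(r + 3))

We claim A(r) = 7r/(3(r + 3)) for all r ≥ 1.
Base case (r = 1): A(1) = 7/12, and the closed form gives 7/12. They agree.
Suppose the result is true for r = i, so A(i) = 7i/(3(i + 3)).
Then A(i+1) = A(i) + (7/((i + 3)(i + 4))) = (7i/(3(i + 3))) + (7/((i + 3)(i + 4))).
Simplifying, A(i+1) = 7(i + 1)/(3(i + 4)) = 7(i+1)/(3((i+1) + 3)),
which is the closed form with r = i+1.
By induction, the statement is established for all r ≥ 1.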